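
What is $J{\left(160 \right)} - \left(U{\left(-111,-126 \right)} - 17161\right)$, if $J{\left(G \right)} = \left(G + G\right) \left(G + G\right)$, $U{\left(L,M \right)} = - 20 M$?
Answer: $117041$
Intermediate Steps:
$J{\left(G \right)} = 4 G^{2}$ ($J{\left(G \right)} = 2 G 2 G = 4 G^{2}$)
$J{\left(160 \right)} - \left(U{\left(-111,-126 \right)} - 17161\right) = 4 \cdot 160^{2} - \left(\left(-20\right) \left(-126\right) - 17161\right) = 4 \cdot 25600 - \left(2520 - 17161\right) = 102400 - -14641 = 102400 + 14641 = 117041$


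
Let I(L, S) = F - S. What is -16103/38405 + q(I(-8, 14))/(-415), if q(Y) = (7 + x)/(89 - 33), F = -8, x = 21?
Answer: -2680779/6375230 ≈ -0.42050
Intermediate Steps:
I(L, S) = -8 - S
q(Y) = ½ (q(Y) = (7 + 21)/(89 - 33) = 28/56 = 28*(1/56) = ½)
-16103/38405 + q(I(-8, 14))/(-415) = -16103/38405 + (½)/(-415) = -16103*1/38405 + (½)*(-1/415) = -16103/38405 - 1/830 = -2680779/6375230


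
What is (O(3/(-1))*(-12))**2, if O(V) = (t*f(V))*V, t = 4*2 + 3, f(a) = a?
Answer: 1411344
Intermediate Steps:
t = 11 (t = 8 + 3 = 11)
O(V) = 11*V**2 (O(V) = (11*V)*V = 11*V**2)
(O(3/(-1))*(-12))**2 = ((11*(3/(-1))**2)*(-12))**2 = ((11*(3*(-1))**2)*(-12))**2 = ((11*(-3)**2)*(-12))**2 = ((11*9)*(-12))**2 = (99*(-12))**2 = (-1188)**2 = 1411344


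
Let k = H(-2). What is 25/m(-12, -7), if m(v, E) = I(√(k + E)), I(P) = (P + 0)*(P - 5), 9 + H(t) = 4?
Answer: -25/37 + 125*I*√3/222 ≈ -0.67568 + 0.97525*I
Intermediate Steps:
H(t) = -5 (H(t) = -9 + 4 = -5)
k = -5
I(P) = P*(-5 + P)
m(v, E) = √(-5 + E)*(-5 + √(-5 + E))
25/m(-12, -7) = 25/(-5 - 7 - 5*√(-5 - 7)) = 25/(-5 - 7 - 10*I*√3) = 25/(-12 - 10*I*√3)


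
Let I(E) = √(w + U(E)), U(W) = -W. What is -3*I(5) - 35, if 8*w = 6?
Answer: -35 - 3*I*√17/2 ≈ -35.0 - 6.1847*I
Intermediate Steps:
w = ¾ (w = (⅛)*6 = ¾ ≈ 0.75000)
I(E) = √(¾ - E)
-3*I(5) - 35 = -3*√(3 - 4*5)/2 - 35 = -3*√(3 - 20)/2 - 35 = -3*√(-17)/2 - 35 = -3*I*√17/2 - 35 = -35 - 3*I*√17/2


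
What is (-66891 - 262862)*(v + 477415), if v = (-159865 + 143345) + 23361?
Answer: -159684868768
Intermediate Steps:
v = 6841 (v = -16520 + 23361 = 6841)
(-66891 - 262862)*(v + 477415) = (-66891 - 262862)*(6841 + 477415) = -329753*484256 = -159684868768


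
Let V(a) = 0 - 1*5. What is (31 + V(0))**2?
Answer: 676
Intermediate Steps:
V(a) = -5 (V(a) = 0 - 5 = -5)
(31 + V(0))**2 = (31 - 5)**2 = 26**2 = 676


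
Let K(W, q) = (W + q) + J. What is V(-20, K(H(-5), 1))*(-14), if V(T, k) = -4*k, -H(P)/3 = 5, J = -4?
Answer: -1008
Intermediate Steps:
H(P) = -15 (H(P) = -3*5 = -15)
K(W, q) = -4 + W + q (K(W, q) = (W + q) - 4 = -4 + W + q)
V(-20, K(H(-5), 1))*(-14) = -4*(-4 - 15 + 1)*(-14) = -4*(-18)*(-14) = 72*(-14) = -1008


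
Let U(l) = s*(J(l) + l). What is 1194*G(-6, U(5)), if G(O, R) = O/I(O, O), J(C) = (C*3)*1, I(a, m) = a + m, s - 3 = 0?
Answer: 597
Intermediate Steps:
s = 3 (s = 3 + 0 = 3)
J(C) = 3*C (J(C) = (3*C)*1 = 3*C)
U(l) = 12*l (U(l) = 3*(3*l + l) = 3*(4*l) = 12*l)
G(O, R) = 1/2 (G(O, R) = O/(O + O) = O/((2*O)) = O*(1/(2*O)) = 1/2)
1194*G(-6, U(5)) = 1194*(1/2) = 597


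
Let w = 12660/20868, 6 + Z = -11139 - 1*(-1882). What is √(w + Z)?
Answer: I*√28010598178/1739 ≈ 96.241*I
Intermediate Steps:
Z = -9263 (Z = -6 + (-11139 - 1*(-1882)) = -6 + (-11139 + 1882) = -6 - 9257 = -9263)
w = 1055/1739 (w = 12660*(1/20868) = 1055/1739 ≈ 0.60667)
√(w + Z) = √(1055/1739 - 9263) = √(-16107302/1739) = I*√28010598178/1739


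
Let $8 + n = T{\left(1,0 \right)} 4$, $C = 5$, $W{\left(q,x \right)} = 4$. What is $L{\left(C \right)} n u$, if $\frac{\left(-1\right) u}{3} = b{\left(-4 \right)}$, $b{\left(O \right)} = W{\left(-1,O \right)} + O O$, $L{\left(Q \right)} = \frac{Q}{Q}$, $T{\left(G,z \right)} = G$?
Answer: $240$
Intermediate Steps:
$L{\left(Q \right)} = 1$
$b{\left(O \right)} = 4 + O^{2}$ ($b{\left(O \right)} = 4 + O O = 4 + O^{2}$)
$n = -4$ ($n = -8 + 1 \cdot 4 = -8 + 4 = -4$)
$u = -60$ ($u = - 3 \left(4 + \left(-4\right)^{2}\right) = - 3 \left(4 + 16\right) = \left(-3\right) 20 = -60$)
$L{\left(C \right)} n u = 1 \left(-4\right) \left(-60\right) = \left(-4\right) \left(-60\right) = 240$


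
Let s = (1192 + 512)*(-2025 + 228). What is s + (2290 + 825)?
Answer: -3058973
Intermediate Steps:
s = -3062088 (s = 1704*(-1797) = -3062088)
s + (2290 + 825) = -3062088 + (2290 + 825) = -3062088 + 3115 = -3058973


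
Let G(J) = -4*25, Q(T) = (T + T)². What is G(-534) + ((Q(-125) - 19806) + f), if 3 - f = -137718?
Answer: 180315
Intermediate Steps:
f = 137721 (f = 3 - 1*(-137718) = 3 + 137718 = 137721)
Q(T) = 4*T² (Q(T) = (2*T)² = 4*T²)
G(J) = -100
G(-534) + ((Q(-125) - 19806) + f) = -100 + ((4*(-125)² - 19806) + 137721) = -100 + ((4*15625 - 19806) + 137721) = -100 + ((62500 - 19806) + 137721) = -100 + (42694 + 137721) = -100 + 180415 = 180315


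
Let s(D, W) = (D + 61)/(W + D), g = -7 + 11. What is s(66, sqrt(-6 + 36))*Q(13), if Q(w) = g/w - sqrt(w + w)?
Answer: 5588/9373 - 1397*sqrt(26)/721 - 254*sqrt(30)/28119 + 127*sqrt(195)/2163 ≈ -8.5132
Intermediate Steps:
g = 4
s(D, W) = (61 + D)/(D + W)
Q(w) = 4/w - sqrt(2)*sqrt(w) (Q(w) = 4/w - sqrt(w + w) = 4/w - sqrt(2*w) = 4/w - sqrt(2)*sqrt(w))
s(66, sqrt(-6 + 36))*Q(13) = ((61 + 66)/(66 + sqrt(-6 + 36)))*((4 - sqrt(2)*13**(3/2))/13) = (127/(66 + sqrt(30)))*((4 - sqrt(2)*13*sqrt(13))/13) = (127/(66 + sqrt(30)))*((4 - 13*sqrt(26))/13) = (127/(66 + sqrt(30)))*(4/13 - sqrt(26)) = 127*(4/13 - sqrt(26))/(66 + sqrt(30))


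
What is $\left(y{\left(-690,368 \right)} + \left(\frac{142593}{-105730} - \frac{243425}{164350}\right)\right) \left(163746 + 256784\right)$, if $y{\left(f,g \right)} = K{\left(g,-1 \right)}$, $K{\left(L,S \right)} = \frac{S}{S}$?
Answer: $- \frac{26742141316858}{34753451} \approx -7.6948 \cdot 10^{5}$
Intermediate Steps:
$K{\left(L,S \right)} = 1$
$y{\left(f,g \right)} = 1$
$\left(y{\left(-690,368 \right)} + \left(\frac{142593}{-105730} - \frac{243425}{164350}\right)\right) \left(163746 + 256784\right) = \left(1 + \left(\frac{142593}{-105730} - \frac{243425}{164350}\right)\right) \left(163746 + 256784\right) = \left(1 + \left(142593 \left(- \frac{1}{105730}\right) - \frac{9737}{6574}\right)\right) 420530 = \left(1 - \frac{491724848}{173767255}\right) 420530 = \left(- \frac{317957593}{173767255}\right) 420530 = - \frac{26742141316858}{34753451}$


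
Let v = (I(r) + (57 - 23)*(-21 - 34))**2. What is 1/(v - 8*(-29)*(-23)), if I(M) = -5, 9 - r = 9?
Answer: 1/3510289 ≈ 2.8488e-7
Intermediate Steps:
r = 0 (r = 9 - 1*9 = 9 - 9 = 0)
v = 3515625 (v = (-5 + (57 - 23)*(-21 - 34))**2 = (-5 + 34*(-55))**2 = (-5 - 1870)**2 = (-1875)**2 = 3515625)
1/(v - 8*(-29)*(-23)) = 1/(3515625 - 8*(-29)*(-23)) = 1/(3515625 + 232*(-23)) = 1/(3515625 - 5336) = 1/3510289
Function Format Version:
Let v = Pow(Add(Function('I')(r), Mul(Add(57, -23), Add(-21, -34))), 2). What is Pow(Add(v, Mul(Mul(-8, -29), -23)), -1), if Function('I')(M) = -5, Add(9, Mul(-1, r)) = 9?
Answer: Rational(1, 3510289) ≈ 2.8488e-7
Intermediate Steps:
r = 0 (r = Add(9, Mul(-1, 9)) = Add(9, -9) = 0)
v = 3515625 (v = Pow(Add(-5, Mul(Add(57, -23), Add(-21, -34))), 2) = Pow(Add(-5, Mul(34, -55)), 2) = Pow(Add(-5, -1870), 2) = Pow(-1875, 2) = 3515625)
Pow(Add(v, Mul(Mul(-8, -29), -23)), -1) = Pow(Add(3515625, Mul(Mul(-8, -29), -23)), -1) = Pow(Add(3515625, Mul(232, -23)), -1) = Pow(Add(3515625, -5336), -1) = Pow(3510289, -1) = Rational(1, 3510289)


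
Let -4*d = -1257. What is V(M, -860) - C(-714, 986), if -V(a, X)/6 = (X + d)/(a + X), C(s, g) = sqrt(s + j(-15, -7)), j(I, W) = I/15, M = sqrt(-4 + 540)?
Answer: -1408035/369532 - 6549*sqrt(134)/739064 - I*sqrt(715) ≈ -3.9129 - 26.739*I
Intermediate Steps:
M = 2*sqrt(134) (M = sqrt(536) = 2*sqrt(134) ≈ 23.152)
d = 1257/4 (d = -1/4*(-1257) = 1257/4 ≈ 314.25)
j(I, W) = I/15 (j(I, W) = I*(1/15) = I/15)
C(s, g) = sqrt(-1 + s) (C(s, g) = sqrt(s + (1/15)*(-15)) = sqrt(s - 1) = sqrt(-1 + s))
V(a, X) = -6*(1257/4 + X)/(X + a) (V(a, X) = -6*(X + 1257/4)/(a + X) = -6*(1257/4 + X)/(X + a))
V(M, -860) - C(-714, 986) = (-3771/2 - 6*(-860))/(-860 + 2*sqrt(134)) - sqrt(-1 - 714) = (-3771/2 + 5160)/(-860 + 2*sqrt(134)) - sqrt(-715) = (6549/2)/(-860 + 2*sqrt(134)) - I*sqrt(715) = 6549/(2*(-860 + 2*sqrt(134))) - I*sqrt(715)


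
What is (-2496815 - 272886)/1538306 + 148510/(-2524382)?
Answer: -6697808139/3602293114 ≈ -1.8593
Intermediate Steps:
(-2496815 - 272886)/1538306 + 148510/(-2524382) = -2769701*1/1538306 + 148510*(-1/2524382) = -251791/139846 - 74255/1262191 = -6697808139/3602293114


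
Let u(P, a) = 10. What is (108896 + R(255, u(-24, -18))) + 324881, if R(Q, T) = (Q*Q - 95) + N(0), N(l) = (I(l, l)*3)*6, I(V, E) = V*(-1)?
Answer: 498707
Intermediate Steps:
I(V, E) = -V
N(l) = -18*l (N(l) = (-l*3)*6 = -3*l*6 = -18*l)
R(Q, T) = -95 + Q**2 (R(Q, T) = (Q*Q - 95) - 18*0 = (Q**2 - 95) + 0 = (-95 + Q**2) + 0 = -95 + Q**2)
(108896 + R(255, u(-24, -18))) + 324881 = (108896 + (-95 + 255**2)) + 324881 = (108896 + (-95 + 65025)) + 324881 = (108896 + 64930) + 324881 = 173826 + 324881 = 498707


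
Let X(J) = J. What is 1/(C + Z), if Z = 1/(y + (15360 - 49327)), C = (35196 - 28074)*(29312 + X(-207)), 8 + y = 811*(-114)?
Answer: 126429/26206937672489 ≈ 4.8243e-9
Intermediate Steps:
y = -92462 (y = -8 + 811*(-114) = -8 - 92454 = -92462)
C = 207285810 (C = (35196 - 28074)*(29312 - 207) = 7122*29105 = 207285810)
Z = -1/126429 (Z = 1/(-92462 + (15360 - 49327)) = 1/(-92462 - 33967) = 1/(-126429) = -1/126429 ≈ -7.9096e-6)
1/(C + Z) = 1/(207285810 - 1/126429) = 1/(26206937672489/126429) = 126429/26206937672489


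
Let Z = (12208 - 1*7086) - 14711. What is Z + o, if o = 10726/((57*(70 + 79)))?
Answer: -81428651/8493 ≈ -9587.7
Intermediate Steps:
Z = -9589 (Z = (12208 - 7086) - 14711 = 5122 - 14711 = -9589)
o = 10726/8493 (o = 10726/((57*149)) = 10726/8493 ≈ 1.2629)
Z + o = -9589 + 10726/8493 = -81428651/8493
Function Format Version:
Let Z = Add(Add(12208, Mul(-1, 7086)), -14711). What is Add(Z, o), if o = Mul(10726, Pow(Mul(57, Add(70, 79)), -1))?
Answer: Rational(-81428651, 8493) ≈ -9587.7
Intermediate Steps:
Z = -9589 (Z = Add(Add(12208, -7086), -14711) = Add(5122, -14711) = -9589)
o = Rational(10726, 8493) (o = Mul(10726, Pow(Mul(57, 149), -1)) = Mul(10726, Pow(8493, -1)) = Mul(10726, Rational(1, 8493)) = Rational(10726, 8493) ≈ 1.2629)
Add(Z, o) = Add(-9589, Rational(10726, 8493)) = Rational(-81428651, 8493)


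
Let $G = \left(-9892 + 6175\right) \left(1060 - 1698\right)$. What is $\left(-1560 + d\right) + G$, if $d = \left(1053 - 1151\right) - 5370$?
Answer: $2364418$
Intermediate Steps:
$d = -5468$ ($d = -98 - 5370 = -5468$)
$G = 2371446$ ($G = \left(-3717\right) \left(-638\right) = 2371446$)
$\left(-1560 + d\right) + G = \left(-1560 - 5468\right) + 2371446 = -7028 + 2371446 = 2364418$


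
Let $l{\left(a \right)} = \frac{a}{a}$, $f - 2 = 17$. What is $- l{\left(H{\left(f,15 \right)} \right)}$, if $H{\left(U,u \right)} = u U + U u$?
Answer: $-1$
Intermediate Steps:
$f = 19$ ($f = 2 + 17 = 19$)
$H{\left(U,u \right)} = 2 U u$ ($H{\left(U,u \right)} = U u + U u = 2 U u$)
$l{\left(a \right)} = 1$
$- l{\left(H{\left(f,15 \right)} \right)} = \left(-1\right) 1 = -1$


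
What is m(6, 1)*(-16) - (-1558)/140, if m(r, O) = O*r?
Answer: -5941/70 ≈ -84.871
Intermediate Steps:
m(6, 1)*(-16) - (-1558)/140 = (1*6)*(-16) - (-1558)/140 = 6*(-16) - (-1558)/140 = -96 - 38*(-41/140) = -96 + 779/70 = -5941/70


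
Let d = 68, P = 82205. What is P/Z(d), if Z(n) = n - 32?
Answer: 82205/36 ≈ 2283.5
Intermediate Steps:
Z(n) = -32 + n
P/Z(d) = 82205/(-32 + 68) = 82205/36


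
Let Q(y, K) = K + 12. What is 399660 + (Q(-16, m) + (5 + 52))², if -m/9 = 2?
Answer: 402261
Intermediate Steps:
m = -18 (m = -9*2 = -18)
Q(y, K) = 12 + K
399660 + (Q(-16, m) + (5 + 52))² = 399660 + ((12 - 18) + (5 + 52))² = 399660 + (-6 + 57)² = 399660 + 51² = 399660 + 2601 = 402261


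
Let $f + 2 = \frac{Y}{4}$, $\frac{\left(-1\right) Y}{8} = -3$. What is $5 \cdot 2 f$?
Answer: $40$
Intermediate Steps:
$Y = 24$ ($Y = \left(-8\right) \left(-3\right) = 24$)
$f = 4$ ($f = -2 + \frac{24}{4} = -2 + 24 \cdot \frac{1}{4} = -2 + 6 = 4$)
$5 \cdot 2 f = 5 \cdot 2 \cdot 4 = 10 \cdot 4 = 40$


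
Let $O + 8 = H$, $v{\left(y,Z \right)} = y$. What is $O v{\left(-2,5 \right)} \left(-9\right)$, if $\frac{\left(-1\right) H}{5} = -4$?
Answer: $216$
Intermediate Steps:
$H = 20$ ($H = \left(-5\right) \left(-4\right) = 20$)
$O = 12$ ($O = -8 + 20 = 12$)
$O v{\left(-2,5 \right)} \left(-9\right) = 12 \left(-2\right) \left(-9\right) = \left(-24\right) \left(-9\right) = 216$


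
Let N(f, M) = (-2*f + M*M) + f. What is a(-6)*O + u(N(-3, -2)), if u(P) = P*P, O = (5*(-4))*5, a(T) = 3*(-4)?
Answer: 1249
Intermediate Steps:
a(T) = -12
N(f, M) = M**2 - f (N(f, M) = (-2*f + M**2) + f = (M**2 - 2*f) + f = M**2 - f)
O = -100 (O = -20*5 = -100)
u(P) = P**2
a(-6)*O + u(N(-3, -2)) = -12*(-100) + ((-2)**2 - 1*(-3))**2 = 1200 + (4 + 3)**2 = 1200 + 7**2 = 1200 + 49 = 1249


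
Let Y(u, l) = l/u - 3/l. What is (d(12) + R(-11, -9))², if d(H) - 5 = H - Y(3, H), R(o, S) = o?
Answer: 81/16 ≈ 5.0625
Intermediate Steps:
Y(u, l) = -3/l + l/u
d(H) = 5 + 3/H + 2*H/3 (d(H) = 5 + (H - (-3/H + H/3)) = 5 + (H + (3/H - H/3)) = 5 + (3/H + 2*H/3) = 5 + 3/H + 2*H/3)
(d(12) + R(-11, -9))² = ((5 + 3/12 + (⅔)*12) - 11)² = ((5 + 3*(1/12) + 8) - 11)² = ((5 + ¼ + 8) - 11)² = (53/4 - 11)² = (9/4)² = 81/16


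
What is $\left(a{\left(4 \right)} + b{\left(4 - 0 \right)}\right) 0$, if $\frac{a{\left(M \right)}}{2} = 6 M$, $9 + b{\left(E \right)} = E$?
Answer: $0$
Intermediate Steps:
$b{\left(E \right)} = -9 + E$
$a{\left(M \right)} = 12 M$ ($a{\left(M \right)} = 2 \cdot 6 M = 12 M$)
$\left(a{\left(4 \right)} + b{\left(4 - 0 \right)}\right) 0 = \left(12 \cdot 4 + \left(-9 + \left(4 - 0\right)\right)\right) 0 = \left(48 + \left(-9 + \left(4 + 0\right)\right)\right) 0 = \left(48 + \left(-9 + 4\right)\right) 0 = \left(48 - 5\right) 0 = 43 \cdot 0 = 0$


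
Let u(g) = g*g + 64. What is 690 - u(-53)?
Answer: -2183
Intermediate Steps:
u(g) = 64 + g**2 (u(g) = g**2 + 64 = 64 + g**2)
690 - u(-53) = 690 - (64 + (-53)**2) = 690 - (64 + 2809) = 690 - 1*2873 = 690 - 2873 = -2183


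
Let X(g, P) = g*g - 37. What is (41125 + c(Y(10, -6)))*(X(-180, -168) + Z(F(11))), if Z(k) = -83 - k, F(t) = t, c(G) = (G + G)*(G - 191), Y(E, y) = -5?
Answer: 1390309865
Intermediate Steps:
X(g, P) = -37 + g² (X(g, P) = g² - 37 = -37 + g²)
c(G) = 2*G*(-191 + G) (c(G) = (2*G)*(-191 + G) = 2*G*(-191 + G))
(41125 + c(Y(10, -6)))*(X(-180, -168) + Z(F(11))) = (41125 + 2*(-5)*(-191 - 5))*((-37 + (-180)²) + (-83 - 1*11)) = (41125 + 2*(-5)*(-196))*((-37 + 32400) + (-83 - 11)) = (41125 + 1960)*(32363 - 94) = 43085*32269 = 1390309865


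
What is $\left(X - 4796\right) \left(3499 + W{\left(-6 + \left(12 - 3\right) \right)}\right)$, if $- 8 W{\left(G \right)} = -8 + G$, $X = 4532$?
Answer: $-923901$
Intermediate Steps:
$W{\left(G \right)} = 1 - \frac{G}{8}$ ($W{\left(G \right)} = - \frac{-8 + G}{8} = 1 - \frac{G}{8}$)
$\left(X - 4796\right) \left(3499 + W{\left(-6 + \left(12 - 3\right) \right)}\right) = \left(4532 - 4796\right) \left(3499 + \left(1 - \frac{-6 + \left(12 - 3\right)}{8}\right)\right) = - 264 \left(3499 + \left(1 - \frac{-6 + 9}{8}\right)\right) = - 264 \left(3499 + \left(1 - \frac{3}{8}\right)\right) = - 264 \left(3499 + \frac{5}{8}\right) = \left(-264\right) \frac{27997}{8} = -923901$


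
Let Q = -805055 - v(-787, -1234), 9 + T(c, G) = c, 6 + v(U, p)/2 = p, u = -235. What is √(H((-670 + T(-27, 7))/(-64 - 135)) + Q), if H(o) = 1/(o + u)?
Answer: 2*I*√425651970007329/46059 ≈ 895.87*I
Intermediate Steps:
v(U, p) = -12 + 2*p
T(c, G) = -9 + c
H(o) = 1/(-235 + o) (H(o) = 1/(o - 235) = 1/(-235 + o))
Q = -802575 (Q = -805055 - (-12 + 2*(-1234)) = -805055 - (-12 - 2468) = -805055 - 1*(-2480) = -805055 + 2480 = -802575)
√(H((-670 + T(-27, 7))/(-64 - 135)) + Q) = √(1/(-235 + (-670 + (-9 - 27))/(-64 - 135)) - 802575) = √(1/(-235 + (-670 - 36)/(-199)) - 802575) = √(1/(-235 - 706*(-1/199)) - 802575) = √(1/(-235 + 706/199) - 802575) = √(1/(-46059/199) - 802575) = √(-199/46059 - 802575) = √(-36965802124/46059) = 2*I*√425651970007329/46059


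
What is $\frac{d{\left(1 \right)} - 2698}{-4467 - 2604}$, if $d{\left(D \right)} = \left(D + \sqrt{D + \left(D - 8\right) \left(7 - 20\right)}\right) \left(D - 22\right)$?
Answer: $\frac{2719}{7071} + \frac{14 \sqrt{23}}{2357} \approx 0.41301$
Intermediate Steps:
$d{\left(D \right)} = \left(-22 + D\right) \left(D + \sqrt{104 - 12 D}\right)$ ($d{\left(D \right)} = \left(D + \sqrt{D + \left(-8 + D\right) \left(-13\right)}\right) \left(-22 + D\right) = \left(D + \sqrt{D - \left(-104 + 13 D\right)}\right) \left(-22 + D\right) = \left(D + \sqrt{104 - 12 D}\right) \left(-22 + D\right) = \left(-22 + D\right) \left(D + \sqrt{104 - 12 D}\right)$)
$\frac{d{\left(1 \right)} - 2698}{-4467 - 2604} = \frac{\left(1^{2} - 44 \sqrt{26 - 3} - 22 + 2 \cdot 1 \sqrt{26 - 3}\right) - 2698}{-4467 - 2604} = \frac{\left(1 - 44 \sqrt{26 - 3} - 22 + 2 \cdot 1 \sqrt{26 - 3}\right) - 2698}{-7071} = \left(\left(1 - 44 \sqrt{23} - 22 + 2 \cdot 1 \sqrt{23}\right) - 2698\right) \left(- \frac{1}{7071}\right) = \left(\left(1 - 44 \sqrt{23} - 22 + 2 \sqrt{23}\right) - 2698\right) \left(- \frac{1}{7071}\right) = \left(\left(-21 - 42 \sqrt{23}\right) - 2698\right) \left(- \frac{1}{7071}\right) = \left(-2719 - 42 \sqrt{23}\right) \left(- \frac{1}{7071}\right) = \frac{2719}{7071} + \frac{14 \sqrt{23}}{2357}$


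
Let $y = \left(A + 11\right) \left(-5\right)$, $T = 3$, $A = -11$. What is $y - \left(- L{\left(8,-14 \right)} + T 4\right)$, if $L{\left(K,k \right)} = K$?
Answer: $-4$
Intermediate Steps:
$y = 0$ ($y = \left(-11 + 11\right) \left(-5\right) = 0 \left(-5\right) = 0$)
$y - \left(- L{\left(8,-14 \right)} + T 4\right) = 0 + \left(8 - 3 \cdot 4\right) = 0 + \left(8 - 12\right) = 0 - 4 = -4$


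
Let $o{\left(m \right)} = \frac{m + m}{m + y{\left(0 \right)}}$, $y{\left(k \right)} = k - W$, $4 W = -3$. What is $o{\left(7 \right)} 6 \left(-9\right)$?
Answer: $- \frac{3024}{31} \approx -97.548$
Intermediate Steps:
$W = - \frac{3}{4}$ ($W = \frac{1}{4} \left(-3\right) = - \frac{3}{4} \approx -0.75$)
$y{\left(k \right)} = \frac{3}{4} + k$ ($y{\left(k \right)} = k - - \frac{3}{4} = k + \frac{3}{4} = \frac{3}{4} + k$)
$o{\left(m \right)} = \frac{2 m}{\frac{3}{4} + m}$ ($o{\left(m \right)} = \frac{m + m}{m + \left(\frac{3}{4} + 0\right)} = \frac{2 m}{m + \frac{3}{4}} = \frac{2 m}{\frac{3}{4} + m}$)
$o{\left(7 \right)} 6 \left(-9\right) = 8 \cdot 7 \frac{1}{3 + 4 \cdot 7} \cdot 6 \left(-9\right) = 8 \cdot 7 \frac{1}{3 + 28} \cdot 6 \left(-9\right) = 8 \cdot 7 \cdot \frac{1}{31} \cdot 6 \left(-9\right) = \frac{56}{31} \cdot 6 \left(-9\right) = \frac{336}{31} \left(-9\right) = - \frac{3024}{31}$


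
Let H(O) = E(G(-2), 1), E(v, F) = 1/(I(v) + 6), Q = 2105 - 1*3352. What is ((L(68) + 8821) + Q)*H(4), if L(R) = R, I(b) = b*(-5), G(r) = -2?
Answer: 3821/8 ≈ 477.63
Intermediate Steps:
I(b) = -5*b
Q = -1247 (Q = 2105 - 3352 = -1247)
E(v, F) = 1/(6 - 5*v) (E(v, F) = 1/(-5*v + 6) = 1/(6 - 5*v))
H(O) = 1/16 (H(O) = -1/(-6 + 5*(-2)) = -1/(-6 - 10) = -1/(-16) = -1*(-1/16) = 1/16)
((L(68) + 8821) + Q)*H(4) = ((68 + 8821) - 1247)*(1/16) = (8889 - 1247)*(1/16) = 7642*(1/16) = 3821/8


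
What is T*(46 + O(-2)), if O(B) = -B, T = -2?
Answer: -96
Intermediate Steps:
T*(46 + O(-2)) = -2*(46 - 1*(-2)) = -2*(46 + 2) = -2*48 = -96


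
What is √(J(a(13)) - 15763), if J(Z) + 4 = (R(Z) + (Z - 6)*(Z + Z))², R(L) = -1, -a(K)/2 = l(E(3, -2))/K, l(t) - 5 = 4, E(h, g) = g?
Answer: I*√439516918/169 ≈ 124.05*I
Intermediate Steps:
l(t) = 9 (l(t) = 5 + 4 = 9)
a(K) = -18/K
J(Z) = -4 + (-1 + 2*Z*(-6 + Z))² (J(Z) = -4 + (-1 + (Z - 6)*(Z + Z))² = -4 + (-1 + (-6 + Z)*(2*Z))² = -4 + (-1 + 2*Z*(-6 + Z))²)
√(J(a(13)) - 15763) = √((-4 + (1 - 2*(-18/13)² + 12*(-18/13))²) - 15763) = √((-4 + (1 - 2*324/169 - 216/13)²) - 15763) = √((-4 + (1 - 648/169 - 216/13)²) - 15763) = √((-4 + (-3287/169)²) - 15763) = √((-4 + 10804369/28561) - 15763) = √(10690125/28561 - 15763) = √(-439516918/28561) = I*√439516918/169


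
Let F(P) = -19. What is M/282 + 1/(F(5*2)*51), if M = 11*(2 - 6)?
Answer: -7153/45543 ≈ -0.15706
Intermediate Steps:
M = -44 (M = 11*(-4) = -44)
M/282 + 1/(F(5*2)*51) = -44/282 + 1/(-19*51) = -44*1/282 - 1/19*1/51 = -22/141 - 1/969 = -7153/45543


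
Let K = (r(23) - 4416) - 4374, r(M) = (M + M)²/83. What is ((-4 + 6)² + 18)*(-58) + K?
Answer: -833362/83 ≈ -10041.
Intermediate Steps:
r(M) = 4*M²/83 (r(M) = (2*M)²*(1/83) = (4*M²)*(1/83) = 4*M²/83)
K = -727454/83 (K = ((4/83)*23² - 4416) - 4374 = ((4/83)*529 - 4416) - 4374 = (2116/83 - 4416) - 4374 = -364412/83 - 4374 = -727454/83 ≈ -8764.5)
((-4 + 6)² + 18)*(-58) + K = ((-4 + 6)² + 18)*(-58) - 727454/83 = (2² + 18)*(-58) - 727454/83 = (4 + 18)*(-58) - 727454/83 = 22*(-58) - 727454/83 = -1276 - 727454/83 = -833362/83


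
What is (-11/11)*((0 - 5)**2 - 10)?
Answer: -15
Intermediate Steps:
(-11/11)*((0 - 5)**2 - 10) = (-11*1/11)*((-5)**2 - 10) = -(25 - 10) = -1*15 = -15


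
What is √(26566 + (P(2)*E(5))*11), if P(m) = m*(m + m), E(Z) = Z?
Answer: √27006 ≈ 164.33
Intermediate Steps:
P(m) = 2*m² (P(m) = m*(2*m) = 2*m²)
√(26566 + (P(2)*E(5))*11) = √(26566 + ((2*2²)*5)*11) = √(26566 + ((2*4)*5)*11) = √(26566 + (8*5)*11) = √(26566 + 40*11) = √(26566 + 440) = √27006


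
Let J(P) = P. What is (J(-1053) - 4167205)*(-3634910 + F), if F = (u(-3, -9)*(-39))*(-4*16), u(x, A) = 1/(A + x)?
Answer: 15152109684444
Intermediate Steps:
F = -208 (F = (-39/(-9 - 3))*(-4*16) = (-39/(-12))*(-64) = -1/12*(-39)*(-64) = (13/4)*(-64) = -208)
(J(-1053) - 4167205)*(-3634910 + F) = (-1053 - 4167205)*(-3634910 - 208) = -4168258*(-3635118) = 15152109684444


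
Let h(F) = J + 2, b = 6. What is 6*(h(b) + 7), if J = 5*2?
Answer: 114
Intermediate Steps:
J = 10
h(F) = 12 (h(F) = 10 + 2 = 12)
6*(h(b) + 7) = 6*(12 + 7) = 6*19 = 114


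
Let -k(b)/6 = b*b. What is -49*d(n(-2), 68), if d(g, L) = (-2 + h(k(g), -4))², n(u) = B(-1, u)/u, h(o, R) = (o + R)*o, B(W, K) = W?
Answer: -30625/16 ≈ -1914.1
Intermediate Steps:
k(b) = -6*b² (k(b) = -6*b*b = -6*b²)
h(o, R) = o*(R + o) (h(o, R) = (R + o)*o = o*(R + o))
n(u) = -1/u
d(g, L) = (-2 - 6*g²*(-4 - 6*g²))² (d(g, L) = (-2 + (-6*g²)*(-4 - 6*g²))² = (-2 - 6*g²*(-4 - 6*g²))²)
-49*d(n(-2), 68) = -196*(-1 + 12*(-1/(-2))² + 18*(-1/(-2))⁴)² = -196*(-1 + 12*(-1*(-½))² + 18*(-1*(-½))⁴)² = -196*(-1 + 12*(½)² + 18*(½)⁴)² = -196*(-1 + 12*(¼) + 18*(1/16))² = -196*(-1 + 3 + 9/8)² = -196*(25/8)² = -196*625/64 = -49*625/16 = -30625/16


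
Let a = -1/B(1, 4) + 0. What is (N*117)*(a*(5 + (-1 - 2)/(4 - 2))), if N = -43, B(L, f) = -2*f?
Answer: -35217/16 ≈ -2201.1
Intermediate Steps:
a = ⅛ (a = -1/((-2*4)) + 0 = -1/(-8) + 0 = -1*(-⅛) + 0 = ⅛ + 0 = ⅛ ≈ 0.12500)
(N*117)*(a*(5 + (-1 - 2)/(4 - 2))) = (-43*117)*((5 + (-1 - 2)/(4 - 2))/8) = -5031*(5 - 3/2)/8 = -5031*7/(8*2) = -5031*7/16 = -35217/16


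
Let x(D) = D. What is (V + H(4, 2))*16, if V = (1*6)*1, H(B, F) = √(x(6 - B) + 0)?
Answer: 96 + 16*√2 ≈ 118.63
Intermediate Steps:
H(B, F) = √(6 - B) (H(B, F) = √((6 - B) + 0) = √(6 - B))
V = 6 (V = 6*1 = 6)
(V + H(4, 2))*16 = (6 + √(6 - 1*4))*16 = (6 + √(6 - 4))*16 = (6 + √2)*16 = 96 + 16*√2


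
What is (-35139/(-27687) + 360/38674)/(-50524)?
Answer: -228155501/9016572304652 ≈ -2.5304e-5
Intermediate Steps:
(-35139/(-27687) + 360/38674)/(-50524) = (-35139*(-1/27687) + 360*(1/38674))*(-1/50524) = (11713/9229 + 180/19337)*(-1/50524) = (228155501/178461173)*(-1/50524) = -228155501/9016572304652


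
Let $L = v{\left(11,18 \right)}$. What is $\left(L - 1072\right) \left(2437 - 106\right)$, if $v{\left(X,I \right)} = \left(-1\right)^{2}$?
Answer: $-2496501$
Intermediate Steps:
$v{\left(X,I \right)} = 1$
$L = 1$
$\left(L - 1072\right) \left(2437 - 106\right) = \left(1 - 1072\right) \left(2437 - 106\right) = \left(-1071\right) 2331 = -2496501$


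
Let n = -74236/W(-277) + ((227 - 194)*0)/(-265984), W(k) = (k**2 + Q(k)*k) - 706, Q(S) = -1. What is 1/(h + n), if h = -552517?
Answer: -19075/10539280334 ≈ -1.8099e-6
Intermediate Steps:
W(k) = -706 + k**2 - k (W(k) = (k**2 - k) - 706 = -706 + k**2 - k)
n = -18559/19075 (n = -74236/(-706 + (-277)**2 - 1*(-277)) + ((227 - 194)*0)/(-265984) = -74236/(-706 + 76729 + 277) + (33*0)*(-1/265984) = -74236/76300 + 0*(-1/265984) = -74236*1/76300 + 0 = -18559/19075 + 0 = -18559/19075 ≈ -0.97295)
1/(h + n) = 1/(-552517 - 18559/19075) = 1/(-10539280334/19075) = -19075/10539280334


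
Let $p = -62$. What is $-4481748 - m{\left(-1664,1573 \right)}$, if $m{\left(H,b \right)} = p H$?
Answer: $-4584916$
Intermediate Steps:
$m{\left(H,b \right)} = - 62 H$
$-4481748 - m{\left(-1664,1573 \right)} = -4481748 - \left(-62\right) \left(-1664\right) = -4481748 - 103168 = -4584916$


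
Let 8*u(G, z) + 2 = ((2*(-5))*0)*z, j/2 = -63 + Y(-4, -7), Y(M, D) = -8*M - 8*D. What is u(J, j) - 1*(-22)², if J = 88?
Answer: -1937/4 ≈ -484.25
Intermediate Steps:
Y(M, D) = -8*D - 8*M
j = 50 (j = 2*(-63 + (-8*(-7) - 8*(-4))) = 2*(-63 + (56 + 32)) = 2*(-63 + 88) = 2*25 = 50)
u(G, z) = -¼ (u(G, z) = -¼ + (((2*(-5))*0)*z)/8 = -¼ + ((-10*0)*z)/8 = -¼ + (0*z)/8 = -¼ + (⅛)*0 = -¼ + 0 = -¼)
u(J, j) - 1*(-22)² = -¼ - 1*(-22)² = -¼ - 1*484 = -¼ - 484 = -1937/4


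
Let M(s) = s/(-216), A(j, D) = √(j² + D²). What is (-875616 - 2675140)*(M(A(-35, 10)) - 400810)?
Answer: 1423178512360 + 4438445*√53/54 ≈ 1.4232e+12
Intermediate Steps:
A(j, D) = √(D² + j²)
M(s) = -s/216 (M(s) = s*(-1/216) = -s/216)
(-875616 - 2675140)*(M(A(-35, 10)) - 400810) = (-875616 - 2675140)*(-√(10² + (-35)²)/216 - 400810) = -3550756*(-√(100 + 1225)/216 - 400810) = -3550756*(-5*√53/216 - 400810) = -3550756*(-400810 - 5*√53/216) = 1423178512360 + 4438445*√53/54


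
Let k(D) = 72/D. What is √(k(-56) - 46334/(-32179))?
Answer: 11*√1319339/32179 ≈ 0.39264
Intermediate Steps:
√(k(-56) - 46334/(-32179)) = √(72/(-56) - 46334/(-32179)) = √(72*(-1/56) - 46334*(-1/32179)) = √(-9/7 + 46334/32179) = √(4961/32179) = 11*√1319339/32179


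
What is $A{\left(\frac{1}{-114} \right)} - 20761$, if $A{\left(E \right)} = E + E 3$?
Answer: $- \frac{1183379}{57} \approx -20761.0$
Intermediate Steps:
$A{\left(E \right)} = 4 E$ ($A{\left(E \right)} = E + 3 E = 4 E$)
$A{\left(\frac{1}{-114} \right)} - 20761 = \frac{4}{-114} - 20761 = 4 \left(- \frac{1}{114}\right) - 20761 = - \frac{2}{57} - 20761 = - \frac{1183379}{57}$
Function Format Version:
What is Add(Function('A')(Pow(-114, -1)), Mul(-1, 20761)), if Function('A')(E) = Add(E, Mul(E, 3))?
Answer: Rational(-1183379, 57) ≈ -20761.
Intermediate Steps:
Function('A')(E) = Mul(4, E) (Function('A')(E) = Add(E, Mul(3, E)) = Mul(4, E))
Add(Function('A')(Pow(-114, -1)), Mul(-1, 20761)) = Add(Mul(4, Pow(-114, -1)), Mul(-1, 20761)) = Add(Mul(4, Rational(-1, 114)), -20761) = Add(Rational(-2, 57), -20761) = Rational(-1183379, 57)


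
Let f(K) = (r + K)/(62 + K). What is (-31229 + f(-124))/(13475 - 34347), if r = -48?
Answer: 968013/647032 ≈ 1.4961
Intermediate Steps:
f(K) = (-48 + K)/(62 + K)
(-31229 + f(-124))/(13475 - 34347) = (-31229 + (-48 - 124)/(62 - 124))/(13475 - 34347) = (-31229 - 172/(-62))/(-20872) = (-31229 - 1/62*(-172))*(-1/20872) = (-31229 + 86/31)*(-1/20872) = -968013/31*(-1/20872) = 968013/647032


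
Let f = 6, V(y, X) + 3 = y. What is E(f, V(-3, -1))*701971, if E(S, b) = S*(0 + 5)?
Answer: 21059130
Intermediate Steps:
V(y, X) = -3 + y
E(S, b) = 5*S (E(S, b) = S*5 = 5*S)
E(f, V(-3, -1))*701971 = (5*6)*701971 = 30*701971 = 21059130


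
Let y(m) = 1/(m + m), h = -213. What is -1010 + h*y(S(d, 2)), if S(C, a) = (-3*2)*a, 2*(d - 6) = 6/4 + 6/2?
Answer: -8009/8 ≈ -1001.1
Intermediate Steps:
d = 33/4 (d = 6 + (6/4 + 6/2)/2 = 6 + (6*(¼) + 6*(½))/2 = 6 + (3/2 + 3)/2 = 6 + (½)*(9/2) = 6 + 9/4 = 33/4 ≈ 8.2500)
S(C, a) = -6*a
y(m) = 1/(2*m)
-1010 + h*y(S(d, 2)) = -1010 - 213/(2*((-6*2))) = -1010 - 213/(2*(-12)) = -1010 - 213*(-1)/(2*12) = -1010 - 213*(-1/24) = -1010 + 71/8 = -8009/8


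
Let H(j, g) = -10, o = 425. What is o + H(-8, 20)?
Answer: 415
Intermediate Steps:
o + H(-8, 20) = 425 - 10 = 415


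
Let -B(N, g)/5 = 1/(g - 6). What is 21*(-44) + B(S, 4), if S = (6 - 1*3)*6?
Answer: -1843/2 ≈ -921.50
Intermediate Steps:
S = 18 (S = (6 - 3)*6 = 3*6 = 18)
B(N, g) = -5/(-6 + g) (B(N, g) = -5/(g - 6) = -5/(-6 + g))
21*(-44) + B(S, 4) = 21*(-44) - 5/(-6 + 4) = -924 - 5/(-2) = -924 - 5*(-½) = -924 + 5/2 = -1843/2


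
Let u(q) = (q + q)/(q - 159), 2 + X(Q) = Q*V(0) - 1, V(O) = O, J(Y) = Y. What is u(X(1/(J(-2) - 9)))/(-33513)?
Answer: -1/904851 ≈ -1.1052e-6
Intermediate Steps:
X(Q) = -3 (X(Q) = -2 + (Q*0 - 1) = -2 + (0 - 1) = -2 - 1 = -3)
u(q) = 2*q/(-159 + q) (u(q) = (2*q)/(-159 + q) = 2*q/(-159 + q))
u(X(1/(J(-2) - 9)))/(-33513) = (2*(-3)/(-159 - 3))/(-33513) = (2*(-3)/(-162))*(-1/33513) = (2*(-3)*(-1/162))*(-1/33513) = (1/27)*(-1/33513) = -1/904851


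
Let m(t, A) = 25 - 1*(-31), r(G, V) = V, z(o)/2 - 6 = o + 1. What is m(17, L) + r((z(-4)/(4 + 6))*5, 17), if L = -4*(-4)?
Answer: 73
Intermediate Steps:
z(o) = 14 + 2*o (z(o) = 12 + 2*(o + 1) = 12 + 2*(1 + o) = 12 + (2 + 2*o) = 14 + 2*o)
L = 16
m(t, A) = 56 (m(t, A) = 25 + 31 = 56)
m(17, L) + r((z(-4)/(4 + 6))*5, 17) = 56 + 17 = 73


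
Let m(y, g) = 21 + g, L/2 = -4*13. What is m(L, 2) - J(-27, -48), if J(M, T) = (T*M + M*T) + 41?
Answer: -2610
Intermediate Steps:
J(M, T) = 41 + 2*M*T (J(M, T) = (M*T + M*T) + 41 = 2*M*T + 41 = 41 + 2*M*T)
L = -104 (L = 2*(-4*13) = 2*(-52) = -104)
m(L, 2) - J(-27, -48) = (21 + 2) - (41 + 2*(-27)*(-48)) = 23 - (41 + 2592) = 23 - 1*2633 = 23 - 2633 = -2610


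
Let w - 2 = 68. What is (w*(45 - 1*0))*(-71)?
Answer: -223650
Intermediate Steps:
w = 70 (w = 2 + 68 = 70)
(w*(45 - 1*0))*(-71) = (70*(45 - 1*0))*(-71) = (70*(45 + 0))*(-71) = (70*45)*(-71) = 3150*(-71) = -223650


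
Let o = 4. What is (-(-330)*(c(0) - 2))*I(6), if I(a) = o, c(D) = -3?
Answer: -6600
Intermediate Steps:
I(a) = 4
(-(-330)*(c(0) - 2))*I(6) = -(-330)*(-3 - 2)*4 = -(-330)*(-5)*4 = -66*25*4 = -1650*4 = -6600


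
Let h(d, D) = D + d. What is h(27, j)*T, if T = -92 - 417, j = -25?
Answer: -1018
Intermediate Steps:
T = -509
h(27, j)*T = (-25 + 27)*(-509) = 2*(-509) = -1018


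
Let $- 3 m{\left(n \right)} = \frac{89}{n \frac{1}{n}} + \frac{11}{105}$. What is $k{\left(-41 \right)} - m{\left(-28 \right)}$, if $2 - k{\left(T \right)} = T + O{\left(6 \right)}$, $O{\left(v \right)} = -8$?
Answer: $\frac{25421}{315} \approx 80.702$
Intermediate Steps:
$k{\left(T \right)} = 10 - T$ ($k{\left(T \right)} = 2 - \left(T - 8\right) = 2 - \left(-8 + T\right) = 10 - T$)
$m{\left(n \right)} = - \frac{9356}{315}$ ($m{\left(n \right)} = - \frac{\frac{89}{n \frac{1}{n}} + \frac{11}{105}}{3} = - \frac{\frac{89}{1} + 11 \cdot \frac{1}{105}}{3} = - \frac{89 \cdot 1 + \frac{11}{105}}{3} = - \frac{89 + \frac{11}{105}}{3} = \left(- \frac{1}{3}\right) \frac{9356}{105} = - \frac{9356}{315}$)
$k{\left(-41 \right)} - m{\left(-28 \right)} = \left(10 - -41\right) - - \frac{9356}{315} = \left(10 + 41\right) + \frac{9356}{315} = 51 + \frac{9356}{315} = \frac{25421}{315}$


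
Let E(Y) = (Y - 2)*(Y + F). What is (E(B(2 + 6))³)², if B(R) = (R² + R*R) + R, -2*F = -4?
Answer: 39985571589970184203014144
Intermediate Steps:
F = 2 (F = -½*(-4) = 2)
B(R) = R + 2*R² (B(R) = (R² + R²) + R = 2*R² + R = R + 2*R²)
E(Y) = (-2 + Y)*(2 + Y) (E(Y) = (Y - 2)*(Y + 2) = (-2 + Y)*(2 + Y))
(E(B(2 + 6))³)² = ((-4 + ((2 + 6)*(1 + 2*(2 + 6)))²)³)² = ((-4 + (8*(1 + 2*8))²)³)² = ((-4 + (8*(1 + 16))²)³)² = ((-4 + (8*17)²)³)² = ((-4 + 136²)³)² = ((-4 + 18496)³)² = (18492³)² = 6323414551488² = 39985571589970184203014144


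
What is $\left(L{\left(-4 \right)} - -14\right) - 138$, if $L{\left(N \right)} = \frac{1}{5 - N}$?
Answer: $- \frac{1115}{9} \approx -123.89$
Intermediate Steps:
$\left(L{\left(-4 \right)} - -14\right) - 138 = \left(- \frac{1}{-5 - 4} - -14\right) - 138 = \left(- \frac{1}{-9} + 14\right) - 138 = \left(\left(-1\right) \left(- \frac{1}{9}\right) + 14\right) - 138 = \left(\frac{1}{9} + 14\right) - 138 = \frac{127}{9} - 138 = - \frac{1115}{9}$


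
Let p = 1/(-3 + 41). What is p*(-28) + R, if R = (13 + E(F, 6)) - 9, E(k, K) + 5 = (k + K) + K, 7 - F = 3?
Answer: 271/19 ≈ 14.263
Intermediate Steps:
F = 4 (F = 7 - 1*3 = 7 - 3 = 4)
E(k, K) = -5 + k + 2*K (E(k, K) = -5 + ((k + K) + K) = -5 + ((K + k) + K) = -5 + (k + 2*K) = -5 + k + 2*K)
R = 15 (R = (13 + (-5 + 4 + 2*6)) - 9 = (13 + (-5 + 4 + 12)) - 9 = (13 + 11) - 9 = 24 - 9 = 15)
p = 1/38 ≈ 0.026316
p*(-28) + R = (1/38)*(-28) + 15 = -14/19 + 15 = 271/19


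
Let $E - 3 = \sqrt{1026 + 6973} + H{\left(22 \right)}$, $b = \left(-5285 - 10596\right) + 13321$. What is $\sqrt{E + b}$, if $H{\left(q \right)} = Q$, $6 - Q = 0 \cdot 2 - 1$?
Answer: $\sqrt{-2550 + \sqrt{7999}} \approx 49.604 i$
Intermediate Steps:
$Q = 7$ ($Q = 6 - \left(0 \cdot 2 - 1\right) = 6 - \left(0 - 1\right) = 6 - -1 = 6 + 1 = 7$)
$H{\left(q \right)} = 7$
$b = -2560$ ($b = -15881 + 13321 = -2560$)
$E = 10 + \sqrt{7999}$ ($E = 3 + \left(\sqrt{1026 + 6973} + 7\right) = 3 + \left(\sqrt{7999} + 7\right) = 3 + \left(7 + \sqrt{7999}\right) = 10 + \sqrt{7999} \approx 99.437$)
$\sqrt{E + b} = \sqrt{\left(10 + \sqrt{7999}\right) - 2560} = \sqrt{-2550 + \sqrt{7999}}$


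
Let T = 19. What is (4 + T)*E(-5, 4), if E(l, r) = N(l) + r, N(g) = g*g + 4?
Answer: 759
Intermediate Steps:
N(g) = 4 + g² (N(g) = g² + 4 = 4 + g²)
E(l, r) = 4 + r + l² (E(l, r) = (4 + l²) + r = 4 + r + l²)
(4 + T)*E(-5, 4) = (4 + 19)*(4 + 4 + (-5)²) = 23*(4 + 4 + 25) = 23*33 = 759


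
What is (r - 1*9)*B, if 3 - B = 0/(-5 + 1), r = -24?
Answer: -99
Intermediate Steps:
B = 3 (B = 3 - 0/(-5 + 1) = 3 - 0/(-4) = 3 - (-1)*0/4 = 3 - 1*0 = 3 + 0 = 3)
(r - 1*9)*B = (-24 - 1*9)*3 = (-24 - 9)*3 = -33*3 = -99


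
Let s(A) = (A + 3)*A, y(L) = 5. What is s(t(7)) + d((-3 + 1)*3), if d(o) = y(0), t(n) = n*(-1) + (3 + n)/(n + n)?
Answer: 1257/49 ≈ 25.653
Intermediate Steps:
t(n) = -n + (3 + n)/(2*n) (t(n) = -n + (3 + n)/((2*n)) = -n + (3 + n)*(1/(2*n)) = -n + (3 + n)/(2*n))
d(o) = 5
s(A) = A*(3 + A) (s(A) = (3 + A)*A = A*(3 + A))
s(t(7)) + d((-3 + 1)*3) = (1/2 - 1*7 + (3/2)/7)*(3 + (1/2 - 1*7 + (3/2)/7)) + 5 = (1/2 - 7 + (3/2)*(1/7))*(3 + (1/2 - 7 + (3/2)*(1/7))) + 5 = (1/2 - 7 + 3/14)*(3 + (1/2 - 7 + 3/14)) + 5 = -44*(3 - 44/7)/7 + 5 = -44/7*(-23/7) + 5 = 1012/49 + 5 = 1257/49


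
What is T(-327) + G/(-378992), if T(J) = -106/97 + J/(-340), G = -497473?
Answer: 3692258777/3124789040 ≈ 1.1816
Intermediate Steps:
T(J) = -106/97 - J/340 (T(J) = -106*1/97 + J*(-1/340) = -106/97 - J/340)
T(-327) + G/(-378992) = (-106/97 - 1/340*(-327)) - 497473/(-378992) = (-106/97 + 327/340) - 497473*(-1/378992) = -4321/32980 + 497473/378992 = 3692258777/3124789040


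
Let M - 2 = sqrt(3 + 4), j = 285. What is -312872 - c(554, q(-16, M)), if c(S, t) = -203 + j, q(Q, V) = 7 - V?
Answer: -312954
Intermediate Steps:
M = 2 + sqrt(7) (M = 2 + sqrt(3 + 4) = 2 + sqrt(7) ≈ 4.6458)
c(S, t) = 82 (c(S, t) = -203 + 285 = 82)
-312872 - c(554, q(-16, M)) = -312872 - 1*82 = -312872 - 82 = -312954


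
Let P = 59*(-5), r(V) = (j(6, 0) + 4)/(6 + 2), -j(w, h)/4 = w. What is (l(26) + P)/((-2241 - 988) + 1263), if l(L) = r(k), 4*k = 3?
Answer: 595/3932 ≈ 0.15132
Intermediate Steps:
j(w, h) = -4*w
k = ¾ (k = (¼)*3 = ¾ ≈ 0.75000)
r(V) = -5/2 (r(V) = (-4*6 + 4)/(6 + 2) = (-24 + 4)/8 = -20*⅛ = -5/2)
P = -295
l(L) = -5/2
(l(26) + P)/((-2241 - 988) + 1263) = (-5/2 - 295)/((-2241 - 988) + 1263) = -595/(2*(-3229 + 1263)) = -595/2/(-1966) = -595/2*(-1/1966) = 595/3932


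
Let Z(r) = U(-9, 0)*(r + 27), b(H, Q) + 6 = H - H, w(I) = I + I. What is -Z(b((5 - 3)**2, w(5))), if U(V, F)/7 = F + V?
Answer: 1323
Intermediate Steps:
U(V, F) = 7*F + 7*V (U(V, F) = 7*(F + V) = 7*F + 7*V)
w(I) = 2*I
b(H, Q) = -6 (b(H, Q) = -6 + (H - H) = -6 + 0 = -6)
Z(r) = -1701 - 63*r (Z(r) = (7*0 + 7*(-9))*(r + 27) = (0 - 63)*(27 + r) = -63*(27 + r) = -1701 - 63*r)
-Z(b((5 - 3)**2, w(5))) = -(-1701 - 63*(-6)) = -(-1701 + 378) = -1*(-1323) = 1323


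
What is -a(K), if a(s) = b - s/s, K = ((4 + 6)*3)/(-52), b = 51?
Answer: -50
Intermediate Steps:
K = -15/26 (K = (10*3)*(-1/52) = 30*(-1/52) = -15/26 ≈ -0.57692)
a(s) = 50 (a(s) = 51 - s/s = 51 - 1*1 = 51 - 1 = 50)
-a(K) = -1*50 = -50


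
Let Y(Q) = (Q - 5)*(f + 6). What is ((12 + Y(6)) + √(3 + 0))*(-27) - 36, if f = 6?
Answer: -684 - 27*√3 ≈ -730.77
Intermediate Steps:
Y(Q) = -60 + 12*Q (Y(Q) = (Q - 5)*(6 + 6) = (-5 + Q)*12 = -60 + 12*Q)
((12 + Y(6)) + √(3 + 0))*(-27) - 36 = ((12 + (-60 + 12*6)) + √(3 + 0))*(-27) - 36 = ((12 + (-60 + 72)) + √3)*(-27) - 36 = ((12 + 12) + √3)*(-27) - 36 = (24 + √3)*(-27) - 36 = (-648 - 27*√3) - 36 = -684 - 27*√3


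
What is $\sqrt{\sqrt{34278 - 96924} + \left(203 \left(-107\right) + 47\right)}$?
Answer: $\sqrt{-21674 + i \sqrt{62646}} \approx 0.85 + 147.22 i$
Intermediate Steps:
$\sqrt{\sqrt{34278 - 96924} + \left(203 \left(-107\right) + 47\right)} = \sqrt{\sqrt{-62646} + \left(-21721 + 47\right)} = \sqrt{i \sqrt{62646} - 21674} = \sqrt{-21674 + i \sqrt{62646}}$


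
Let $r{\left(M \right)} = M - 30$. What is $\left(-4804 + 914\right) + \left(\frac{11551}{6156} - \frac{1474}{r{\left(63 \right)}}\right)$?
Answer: $- \frac{24210257}{6156} \approx -3932.8$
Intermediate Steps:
$r{\left(M \right)} = -30 + M$
$\left(-4804 + 914\right) + \left(\frac{11551}{6156} - \frac{1474}{r{\left(63 \right)}}\right) = \left(-4804 + 914\right) + \left(\frac{11551}{6156} - \frac{1474}{-30 + 63}\right) = -3890 + \left(11551 \cdot \frac{1}{6156} - \frac{1474}{33}\right) = -3890 + \left(\frac{11551}{6156} - \frac{134}{3}\right) = -3890 - \frac{263417}{6156} = - \frac{24210257}{6156}$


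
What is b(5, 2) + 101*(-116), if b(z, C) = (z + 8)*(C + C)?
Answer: -11664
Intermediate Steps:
b(z, C) = 2*C*(8 + z) (b(z, C) = (8 + z)*(2*C) = 2*C*(8 + z))
b(5, 2) + 101*(-116) = 2*2*(8 + 5) + 101*(-116) = 2*2*13 - 11716 = 52 - 11716 = -11664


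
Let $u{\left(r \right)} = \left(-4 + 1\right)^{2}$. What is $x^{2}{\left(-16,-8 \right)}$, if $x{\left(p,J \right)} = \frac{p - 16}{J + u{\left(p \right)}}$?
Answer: $1024$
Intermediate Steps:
$u{\left(r \right)} = 9$ ($u{\left(r \right)} = \left(-3\right)^{2} = 9$)
$x{\left(p,J \right)} = \frac{-16 + p}{9 + J}$ ($x{\left(p,J \right)} = \frac{p - 16}{J + 9} = \frac{-16 + p}{9 + J}$)
$x^{2}{\left(-16,-8 \right)} = \left(\frac{-16 - 16}{9 - 8}\right)^{2} = \left(1^{-1} \left(-32\right)\right)^{2} = \left(1 \left(-32\right)\right)^{2} = \left(-32\right)^{2} = 1024$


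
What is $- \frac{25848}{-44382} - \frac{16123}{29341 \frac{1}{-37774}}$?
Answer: $\frac{346547908094}{16695029} \approx 20758.0$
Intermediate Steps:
$- \frac{25848}{-44382} - \frac{16123}{29341 \frac{1}{-37774}} = \left(-25848\right) \left(- \frac{1}{44382}\right) - \frac{16123}{29341 \left(- \frac{1}{37774}\right)} = \frac{4308}{7397} - \frac{16123}{- \frac{29341}{37774}} = \frac{4308}{7397} - - \frac{609030202}{29341} = \frac{4308}{7397} + \frac{609030202}{29341} = \frac{346547908094}{16695029}$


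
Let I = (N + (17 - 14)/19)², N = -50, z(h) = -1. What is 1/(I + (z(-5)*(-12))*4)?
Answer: 361/914137 ≈ 0.00039491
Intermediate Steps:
I = 896809/361 (I = (-50 + (17 - 14)/19)² = (-50 + 3*(1/19))² = (-50 + 3/19)² = (-947/19)² = 896809/361 ≈ 2484.2)
1/(I + (z(-5)*(-12))*4) = 1/(896809/361 - 1*(-12)*4) = 1/(896809/361 + 12*4) = 1/(896809/361 + 48) = 1/(914137/361) = 361/914137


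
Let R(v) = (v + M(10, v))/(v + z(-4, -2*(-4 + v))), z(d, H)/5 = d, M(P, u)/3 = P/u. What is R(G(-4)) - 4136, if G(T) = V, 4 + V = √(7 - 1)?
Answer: -392854/95 + 32*√6/285 ≈ -4135.0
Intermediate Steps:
M(P, u) = 3*P/u (M(P, u) = 3*(P/u) = 3*P/u)
V = -4 + √6 (V = -4 + √(7 - 1) = -4 + √6 ≈ -1.5505)
z(d, H) = 5*d
G(T) = -4 + √6
R(v) = (v + 30/v)/(-20 + v) (R(v) = (v + 3*10/v)/(v + 5*(-4)) = (v + 30/v)/(v - 20) = (v + 30/v)/(-20 + v))
R(G(-4)) - 4136 = (30 + (-4 + √6)²)/((-4 + √6)*(-20 + (-4 + √6))) - 4136 = (30 + (-4 + √6)²)/((-4 + √6)*(-24 + √6)) - 4136 = (30 + (-4 + √6)²)/((-24 + √6)*(-4 + √6)) - 4136 = -4136 + (30 + (-4 + √6)²)/((-24 + √6)*(-4 + √6))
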